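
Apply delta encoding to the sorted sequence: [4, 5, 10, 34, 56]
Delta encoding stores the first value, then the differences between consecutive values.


First value: 4
Deltas:
  5 - 4 = 1
  10 - 5 = 5
  34 - 10 = 24
  56 - 34 = 22


Delta encoded: [4, 1, 5, 24, 22]


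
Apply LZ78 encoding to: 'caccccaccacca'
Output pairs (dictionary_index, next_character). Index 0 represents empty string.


LZ78 encoding steps:
Dictionary: {0: ''}
Step 1: w='' (idx 0), next='c' -> output (0, 'c'), add 'c' as idx 1
Step 2: w='' (idx 0), next='a' -> output (0, 'a'), add 'a' as idx 2
Step 3: w='c' (idx 1), next='c' -> output (1, 'c'), add 'cc' as idx 3
Step 4: w='cc' (idx 3), next='a' -> output (3, 'a'), add 'cca' as idx 4
Step 5: w='cca' (idx 4), next='c' -> output (4, 'c'), add 'ccac' as idx 5
Step 6: w='c' (idx 1), next='a' -> output (1, 'a'), add 'ca' as idx 6


Encoded: [(0, 'c'), (0, 'a'), (1, 'c'), (3, 'a'), (4, 'c'), (1, 'a')]


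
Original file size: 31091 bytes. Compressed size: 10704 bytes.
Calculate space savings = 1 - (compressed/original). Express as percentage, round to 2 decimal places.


ratio = compressed/original = 10704/31091 = 0.34428
savings = 1 - ratio = 1 - 0.34428 = 0.65572
as a percentage: 0.65572 * 100 = 65.57%

Space savings = 1 - 10704/31091 = 65.57%


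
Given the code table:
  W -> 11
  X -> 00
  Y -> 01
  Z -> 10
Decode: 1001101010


Decoding:
10 -> Z
01 -> Y
10 -> Z
10 -> Z
10 -> Z


Result: ZYZZZ


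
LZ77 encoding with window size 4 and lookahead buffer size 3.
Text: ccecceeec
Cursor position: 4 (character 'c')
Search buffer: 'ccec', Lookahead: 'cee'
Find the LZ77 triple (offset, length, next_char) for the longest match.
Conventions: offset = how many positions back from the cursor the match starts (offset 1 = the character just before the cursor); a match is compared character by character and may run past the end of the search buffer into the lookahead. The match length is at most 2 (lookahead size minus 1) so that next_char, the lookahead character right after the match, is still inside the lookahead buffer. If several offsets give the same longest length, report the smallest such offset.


Try each offset into the search buffer:
  offset=1 (pos 3, char 'c'): match length 1
  offset=2 (pos 2, char 'e'): match length 0
  offset=3 (pos 1, char 'c'): match length 2
  offset=4 (pos 0, char 'c'): match length 1
Longest match has length 2 at offset 3.
next_char = character at position 4 + 2 = 6 -> 'e'

Best match: offset=3, length=2 (matching 'ce' starting at position 1)
LZ77 triple: (3, 2, 'e')


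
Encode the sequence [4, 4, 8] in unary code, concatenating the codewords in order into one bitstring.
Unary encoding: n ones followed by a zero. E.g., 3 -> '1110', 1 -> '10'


Encode each number as n ones followed by a terminating 0:
  4 -> 11110 (5 bits)
  4 -> 11110 (5 bits)
  8 -> 111111110 (9 bits)
Total length = 5 + 5 + 9 = 19 bits.

Unary([4, 4, 8]) = 1111011110111111110 (19 bits)


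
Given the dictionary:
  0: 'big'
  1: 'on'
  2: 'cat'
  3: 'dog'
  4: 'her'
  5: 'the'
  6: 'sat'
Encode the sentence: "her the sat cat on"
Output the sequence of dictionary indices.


Look up each word in the dictionary:
  'her' -> 4
  'the' -> 5
  'sat' -> 6
  'cat' -> 2
  'on' -> 1

Encoded: [4, 5, 6, 2, 1]


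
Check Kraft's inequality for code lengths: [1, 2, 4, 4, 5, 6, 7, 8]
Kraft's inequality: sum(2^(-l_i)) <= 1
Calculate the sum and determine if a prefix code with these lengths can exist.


Sum = 2^(-1) + 2^(-2) + 2^(-4) + 2^(-4) + 2^(-5) + 2^(-6) + 2^(-7) + 2^(-8)
    = 0.5 + 0.25 + 0.0625 + 0.0625 + 0.03125 + 0.015625 + 0.0078125 + 0.00390625
    = 239/256 = 0.93359375
Since 0.93359375 <= 1, Kraft's inequality IS satisfied.
A prefix code with these lengths CAN exist.

Kraft sum = 0.93359375. Satisfied.


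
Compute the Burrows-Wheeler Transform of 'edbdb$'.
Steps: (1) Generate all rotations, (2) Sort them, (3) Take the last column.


Rotations (sorted):
  0: $edbdb -> last char: b
  1: b$edbd -> last char: d
  2: bdb$ed -> last char: d
  3: db$edb -> last char: b
  4: dbdb$e -> last char: e
  5: edbdb$ -> last char: $


BWT = bddbe$


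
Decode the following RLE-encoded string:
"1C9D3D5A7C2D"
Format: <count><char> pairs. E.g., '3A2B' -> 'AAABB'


Expanding each <count><char> pair:
  1C -> 'C'
  9D -> 'DDDDDDDDD'
  3D -> 'DDD'
  5A -> 'AAAAA'
  7C -> 'CCCCCCC'
  2D -> 'DD'

Decoded = CDDDDDDDDDDDDAAAAACCCCCCCDD


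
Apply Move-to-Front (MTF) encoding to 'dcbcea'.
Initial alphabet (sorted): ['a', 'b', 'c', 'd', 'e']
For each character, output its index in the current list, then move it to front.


MTF encoding:
'd': index 3 in ['a', 'b', 'c', 'd', 'e'] -> ['d', 'a', 'b', 'c', 'e']
'c': index 3 in ['d', 'a', 'b', 'c', 'e'] -> ['c', 'd', 'a', 'b', 'e']
'b': index 3 in ['c', 'd', 'a', 'b', 'e'] -> ['b', 'c', 'd', 'a', 'e']
'c': index 1 in ['b', 'c', 'd', 'a', 'e'] -> ['c', 'b', 'd', 'a', 'e']
'e': index 4 in ['c', 'b', 'd', 'a', 'e'] -> ['e', 'c', 'b', 'd', 'a']
'a': index 4 in ['e', 'c', 'b', 'd', 'a'] -> ['a', 'e', 'c', 'b', 'd']


Output: [3, 3, 3, 1, 4, 4]


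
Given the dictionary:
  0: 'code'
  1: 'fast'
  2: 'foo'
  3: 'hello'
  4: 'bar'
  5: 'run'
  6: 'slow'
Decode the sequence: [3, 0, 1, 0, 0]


Look up each index in the dictionary:
  3 -> 'hello'
  0 -> 'code'
  1 -> 'fast'
  0 -> 'code'
  0 -> 'code'

Decoded: "hello code fast code code"


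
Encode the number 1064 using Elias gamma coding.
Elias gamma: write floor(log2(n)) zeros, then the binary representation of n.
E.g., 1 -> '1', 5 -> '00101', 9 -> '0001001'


num_bits = floor(log2(1064)) + 1 = 11
leading_zeros = num_bits - 1 = 10
binary(1064) = 10000101000

Elias gamma(1064) = '0000000000' + '10000101000' = 000000000010000101000 (21 bits)


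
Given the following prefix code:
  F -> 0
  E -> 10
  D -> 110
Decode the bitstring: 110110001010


Decoding step by step:
Bits 110 -> D
Bits 110 -> D
Bits 0 -> F
Bits 0 -> F
Bits 10 -> E
Bits 10 -> E


Decoded message: DDFFEE


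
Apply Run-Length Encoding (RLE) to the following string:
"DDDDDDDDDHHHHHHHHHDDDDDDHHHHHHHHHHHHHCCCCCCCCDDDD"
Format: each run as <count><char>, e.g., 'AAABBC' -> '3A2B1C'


Scanning runs left to right:
  i=0: run of 'D' x 9 -> '9D'
  i=9: run of 'H' x 9 -> '9H'
  i=18: run of 'D' x 6 -> '6D'
  i=24: run of 'H' x 13 -> '13H'
  i=37: run of 'C' x 8 -> '8C'
  i=45: run of 'D' x 4 -> '4D'

RLE = 9D9H6D13H8C4D


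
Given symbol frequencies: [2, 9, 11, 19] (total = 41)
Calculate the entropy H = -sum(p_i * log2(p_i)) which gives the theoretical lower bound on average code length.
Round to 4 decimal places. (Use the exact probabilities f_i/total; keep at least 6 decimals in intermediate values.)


Per-symbol terms -p_i * log2(p_i) with p_i = f_i/41:
  p = 2/41 = 0.048780: log2(p) = -4.357552, -p*log2(p) = 0.212564
  p = 9/41 = 0.219512: log2(p) = -2.187627, -p*log2(p) = 0.480211
  p = 11/41 = 0.268293: log2(p) = -1.898120, -p*log2(p) = 0.509252
  p = 19/41 = 0.463415: log2(p) = -1.109624, -p*log2(p) = 0.514216
H = 0.212564 + 0.480211 + 0.509252 + 0.514216 = 1.716243

H = 1.7162 bits/symbol


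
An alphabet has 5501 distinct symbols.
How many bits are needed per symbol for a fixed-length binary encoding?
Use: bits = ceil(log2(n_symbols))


log2(5501) = 12.4255
Bracket: 2^12 = 4096 < 5501 <= 2^13 = 8192
So ceil(log2(5501)) = 13

bits = ceil(log2(5501)) = ceil(12.4255) = 13 bits


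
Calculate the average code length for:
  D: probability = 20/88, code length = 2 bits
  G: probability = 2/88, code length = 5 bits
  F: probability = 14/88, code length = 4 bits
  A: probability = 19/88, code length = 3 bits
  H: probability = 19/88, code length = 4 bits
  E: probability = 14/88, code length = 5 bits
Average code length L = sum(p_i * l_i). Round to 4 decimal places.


Weighted contributions p_i * l_i:
  D: (20/88) * 2 = 40/88
  G: (2/88) * 5 = 10/88
  F: (14/88) * 4 = 56/88
  A: (19/88) * 3 = 57/88
  H: (19/88) * 4 = 76/88
  E: (14/88) * 5 = 70/88
Sum = (40 + 10 + 56 + 57 + 76 + 70)/88 = 309/88

L = 309/88 = 3.5114 bits/symbol


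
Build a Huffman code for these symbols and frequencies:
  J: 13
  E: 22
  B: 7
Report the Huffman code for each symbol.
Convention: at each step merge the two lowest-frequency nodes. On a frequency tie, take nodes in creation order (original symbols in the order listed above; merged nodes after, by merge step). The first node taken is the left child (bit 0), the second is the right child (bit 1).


Huffman tree construction:
Step 1: Merge B(7) + J(13) = 20
Step 2: Merge (B+J)(20) + E(22) = 42
Read each symbol's code off the tree from the root (left child = 0, right child = 1).

Codes:
  J: 01 (length 2)
  E: 1 (length 1)
  B: 00 (length 2)
Average code length: 62/42 = 1.4762 bits/symbol


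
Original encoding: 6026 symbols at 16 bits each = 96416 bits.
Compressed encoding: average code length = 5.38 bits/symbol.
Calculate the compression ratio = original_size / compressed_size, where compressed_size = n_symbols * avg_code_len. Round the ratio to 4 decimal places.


original_size = n_symbols * orig_bits = 6026 * 16 = 96416 bits
compressed_size = n_symbols * avg_code_len = 6026 * 5.38 = 32419.88 bits
ratio = original_size / compressed_size = 96416 / 32419.88 = 2.974

Compression ratio = 2.974


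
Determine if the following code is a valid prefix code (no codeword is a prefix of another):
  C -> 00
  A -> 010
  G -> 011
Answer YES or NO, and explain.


Checking each pair (does one codeword prefix another?):
  C='00' vs A='010': no prefix
  C='00' vs G='011': no prefix
  A='010' vs C='00': no prefix
  A='010' vs G='011': no prefix
  G='011' vs C='00': no prefix
  G='011' vs A='010': no prefix
No violation found over all pairs.

YES -- this is a valid prefix code. No codeword is a prefix of any other codeword.


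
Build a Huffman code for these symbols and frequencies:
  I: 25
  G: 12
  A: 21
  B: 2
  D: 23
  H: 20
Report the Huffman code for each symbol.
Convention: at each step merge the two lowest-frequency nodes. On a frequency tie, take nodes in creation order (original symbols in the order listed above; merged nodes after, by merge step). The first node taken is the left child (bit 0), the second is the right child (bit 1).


Huffman tree construction:
Step 1: Merge B(2) + G(12) = 14
Step 2: Merge (B+G)(14) + H(20) = 34
Step 3: Merge A(21) + D(23) = 44
Step 4: Merge I(25) + ((B+G)+H)(34) = 59
Step 5: Merge (A+D)(44) + (I+((B+G)+H))(59) = 103
Read each symbol's code off the tree from the root (left child = 0, right child = 1).

Codes:
  I: 10 (length 2)
  G: 1101 (length 4)
  A: 00 (length 2)
  B: 1100 (length 4)
  D: 01 (length 2)
  H: 111 (length 3)
Average code length: 254/103 = 2.4660 bits/symbol


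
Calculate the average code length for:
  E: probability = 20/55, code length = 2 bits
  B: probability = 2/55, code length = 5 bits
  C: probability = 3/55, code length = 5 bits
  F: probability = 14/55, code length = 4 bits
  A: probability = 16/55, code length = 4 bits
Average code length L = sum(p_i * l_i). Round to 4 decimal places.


Weighted contributions p_i * l_i:
  E: (20/55) * 2 = 40/55
  B: (2/55) * 5 = 10/55
  C: (3/55) * 5 = 15/55
  F: (14/55) * 4 = 56/55
  A: (16/55) * 4 = 64/55
Sum = (40 + 10 + 15 + 56 + 64)/55 = 185/55

L = 185/55 = 3.3636 bits/symbol


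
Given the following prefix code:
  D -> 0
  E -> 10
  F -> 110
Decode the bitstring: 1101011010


Decoding step by step:
Bits 110 -> F
Bits 10 -> E
Bits 110 -> F
Bits 10 -> E


Decoded message: FEFE


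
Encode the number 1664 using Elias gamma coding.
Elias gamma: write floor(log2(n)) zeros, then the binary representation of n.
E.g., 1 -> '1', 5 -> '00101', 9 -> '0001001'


num_bits = floor(log2(1664)) + 1 = 11
leading_zeros = num_bits - 1 = 10
binary(1664) = 11010000000

Elias gamma(1664) = '0000000000' + '11010000000' = 000000000011010000000 (21 bits)


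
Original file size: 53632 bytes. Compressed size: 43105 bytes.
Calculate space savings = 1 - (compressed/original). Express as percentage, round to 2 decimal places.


ratio = compressed/original = 43105/53632 = 0.803718
savings = 1 - ratio = 1 - 0.803718 = 0.196282
as a percentage: 0.196282 * 100 = 19.63%

Space savings = 1 - 43105/53632 = 19.63%


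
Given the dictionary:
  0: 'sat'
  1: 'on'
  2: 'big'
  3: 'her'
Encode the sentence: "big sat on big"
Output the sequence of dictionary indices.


Look up each word in the dictionary:
  'big' -> 2
  'sat' -> 0
  'on' -> 1
  'big' -> 2

Encoded: [2, 0, 1, 2]


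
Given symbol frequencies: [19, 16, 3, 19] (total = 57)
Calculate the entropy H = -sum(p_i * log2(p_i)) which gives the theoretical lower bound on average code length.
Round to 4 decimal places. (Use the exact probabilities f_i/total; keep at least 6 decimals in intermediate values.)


Per-symbol terms -p_i * log2(p_i) with p_i = f_i/57:
  p = 19/57 = 0.333333: log2(p) = -1.584963, -p*log2(p) = 0.528321
  p = 16/57 = 0.280702: log2(p) = -1.832890, -p*log2(p) = 0.514495
  p = 3/57 = 0.052632: log2(p) = -4.247928, -p*log2(p) = 0.223575
  p = 19/57 = 0.333333: log2(p) = -1.584963, -p*log2(p) = 0.528321
H = 0.528321 + 0.514495 + 0.223575 + 0.528321 = 1.794712

H = 1.7947 bits/symbol


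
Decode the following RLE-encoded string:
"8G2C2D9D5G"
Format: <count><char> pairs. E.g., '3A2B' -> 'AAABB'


Expanding each <count><char> pair:
  8G -> 'GGGGGGGG'
  2C -> 'CC'
  2D -> 'DD'
  9D -> 'DDDDDDDDD'
  5G -> 'GGGGG'

Decoded = GGGGGGGGCCDDDDDDDDDDDGGGGG


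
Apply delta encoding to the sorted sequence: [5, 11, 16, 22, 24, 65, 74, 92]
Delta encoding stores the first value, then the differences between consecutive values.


First value: 5
Deltas:
  11 - 5 = 6
  16 - 11 = 5
  22 - 16 = 6
  24 - 22 = 2
  65 - 24 = 41
  74 - 65 = 9
  92 - 74 = 18


Delta encoded: [5, 6, 5, 6, 2, 41, 9, 18]


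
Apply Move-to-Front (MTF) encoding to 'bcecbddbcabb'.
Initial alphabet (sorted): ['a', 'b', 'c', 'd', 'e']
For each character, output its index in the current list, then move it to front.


MTF encoding:
'b': index 1 in ['a', 'b', 'c', 'd', 'e'] -> ['b', 'a', 'c', 'd', 'e']
'c': index 2 in ['b', 'a', 'c', 'd', 'e'] -> ['c', 'b', 'a', 'd', 'e']
'e': index 4 in ['c', 'b', 'a', 'd', 'e'] -> ['e', 'c', 'b', 'a', 'd']
'c': index 1 in ['e', 'c', 'b', 'a', 'd'] -> ['c', 'e', 'b', 'a', 'd']
'b': index 2 in ['c', 'e', 'b', 'a', 'd'] -> ['b', 'c', 'e', 'a', 'd']
'd': index 4 in ['b', 'c', 'e', 'a', 'd'] -> ['d', 'b', 'c', 'e', 'a']
'd': index 0 in ['d', 'b', 'c', 'e', 'a'] -> ['d', 'b', 'c', 'e', 'a']
'b': index 1 in ['d', 'b', 'c', 'e', 'a'] -> ['b', 'd', 'c', 'e', 'a']
'c': index 2 in ['b', 'd', 'c', 'e', 'a'] -> ['c', 'b', 'd', 'e', 'a']
'a': index 4 in ['c', 'b', 'd', 'e', 'a'] -> ['a', 'c', 'b', 'd', 'e']
'b': index 2 in ['a', 'c', 'b', 'd', 'e'] -> ['b', 'a', 'c', 'd', 'e']
'b': index 0 in ['b', 'a', 'c', 'd', 'e'] -> ['b', 'a', 'c', 'd', 'e']


Output: [1, 2, 4, 1, 2, 4, 0, 1, 2, 4, 2, 0]


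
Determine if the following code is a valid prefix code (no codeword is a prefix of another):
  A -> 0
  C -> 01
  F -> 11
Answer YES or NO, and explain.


Checking each pair (does one codeword prefix another?):
  A='0' vs C='01': prefix -- VIOLATION

NO -- this is NOT a valid prefix code. A (0) is a prefix of C (01).


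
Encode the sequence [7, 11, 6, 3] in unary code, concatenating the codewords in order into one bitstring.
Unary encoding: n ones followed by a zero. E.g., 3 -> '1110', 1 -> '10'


Encode each number as n ones followed by a terminating 0:
  7 -> 11111110 (8 bits)
  11 -> 111111111110 (12 bits)
  6 -> 1111110 (7 bits)
  3 -> 1110 (4 bits)
Total length = 8 + 12 + 7 + 4 = 31 bits.

Unary([7, 11, 6, 3]) = 1111111011111111111011111101110 (31 bits)


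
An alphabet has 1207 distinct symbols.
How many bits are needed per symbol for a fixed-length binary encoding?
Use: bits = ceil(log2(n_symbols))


log2(1207) = 10.2372
Bracket: 2^10 = 1024 < 1207 <= 2^11 = 2048
So ceil(log2(1207)) = 11

bits = ceil(log2(1207)) = ceil(10.2372) = 11 bits


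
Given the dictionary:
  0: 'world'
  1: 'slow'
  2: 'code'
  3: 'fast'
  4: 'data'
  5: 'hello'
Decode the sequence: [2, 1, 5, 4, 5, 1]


Look up each index in the dictionary:
  2 -> 'code'
  1 -> 'slow'
  5 -> 'hello'
  4 -> 'data'
  5 -> 'hello'
  1 -> 'slow'

Decoded: "code slow hello data hello slow"


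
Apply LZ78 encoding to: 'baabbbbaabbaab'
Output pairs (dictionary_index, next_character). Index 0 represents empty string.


LZ78 encoding steps:
Dictionary: {0: ''}
Step 1: w='' (idx 0), next='b' -> output (0, 'b'), add 'b' as idx 1
Step 2: w='' (idx 0), next='a' -> output (0, 'a'), add 'a' as idx 2
Step 3: w='a' (idx 2), next='b' -> output (2, 'b'), add 'ab' as idx 3
Step 4: w='b' (idx 1), next='b' -> output (1, 'b'), add 'bb' as idx 4
Step 5: w='b' (idx 1), next='a' -> output (1, 'a'), add 'ba' as idx 5
Step 6: w='ab' (idx 3), next='b' -> output (3, 'b'), add 'abb' as idx 6
Step 7: w='a' (idx 2), next='a' -> output (2, 'a'), add 'aa' as idx 7
Step 8: w='b' (idx 1), end of input -> output (1, '')


Encoded: [(0, 'b'), (0, 'a'), (2, 'b'), (1, 'b'), (1, 'a'), (3, 'b'), (2, 'a'), (1, '')]


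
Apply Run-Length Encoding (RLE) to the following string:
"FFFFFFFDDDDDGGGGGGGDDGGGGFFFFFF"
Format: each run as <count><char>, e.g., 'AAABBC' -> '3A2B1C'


Scanning runs left to right:
  i=0: run of 'F' x 7 -> '7F'
  i=7: run of 'D' x 5 -> '5D'
  i=12: run of 'G' x 7 -> '7G'
  i=19: run of 'D' x 2 -> '2D'
  i=21: run of 'G' x 4 -> '4G'
  i=25: run of 'F' x 6 -> '6F'

RLE = 7F5D7G2D4G6F


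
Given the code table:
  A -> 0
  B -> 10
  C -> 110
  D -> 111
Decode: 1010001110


Decoding:
10 -> B
10 -> B
0 -> A
0 -> A
111 -> D
0 -> A


Result: BBAADA


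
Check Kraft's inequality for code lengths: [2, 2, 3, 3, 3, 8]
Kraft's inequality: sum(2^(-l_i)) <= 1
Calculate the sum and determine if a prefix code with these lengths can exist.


Sum = 2^(-2) + 2^(-2) + 2^(-3) + 2^(-3) + 2^(-3) + 2^(-8)
    = 0.25 + 0.25 + 0.125 + 0.125 + 0.125 + 0.00390625
    = 225/256 = 0.87890625
Since 0.87890625 <= 1, Kraft's inequality IS satisfied.
A prefix code with these lengths CAN exist.

Kraft sum = 0.87890625. Satisfied.


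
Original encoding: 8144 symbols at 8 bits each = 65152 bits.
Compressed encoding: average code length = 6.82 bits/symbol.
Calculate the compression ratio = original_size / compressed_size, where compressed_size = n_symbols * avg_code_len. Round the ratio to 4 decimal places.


original_size = n_symbols * orig_bits = 8144 * 8 = 65152 bits
compressed_size = n_symbols * avg_code_len = 8144 * 6.82 = 55542.08 bits
ratio = original_size / compressed_size = 65152 / 55542.08 = 1.173

Compression ratio = 1.173


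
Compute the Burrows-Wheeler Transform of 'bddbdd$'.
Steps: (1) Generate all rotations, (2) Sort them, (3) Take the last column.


Rotations (sorted):
  0: $bddbdd -> last char: d
  1: bdd$bdd -> last char: d
  2: bddbdd$ -> last char: $
  3: d$bddbd -> last char: d
  4: dbdd$bd -> last char: d
  5: dd$bddb -> last char: b
  6: ddbdd$b -> last char: b


BWT = dd$ddbb


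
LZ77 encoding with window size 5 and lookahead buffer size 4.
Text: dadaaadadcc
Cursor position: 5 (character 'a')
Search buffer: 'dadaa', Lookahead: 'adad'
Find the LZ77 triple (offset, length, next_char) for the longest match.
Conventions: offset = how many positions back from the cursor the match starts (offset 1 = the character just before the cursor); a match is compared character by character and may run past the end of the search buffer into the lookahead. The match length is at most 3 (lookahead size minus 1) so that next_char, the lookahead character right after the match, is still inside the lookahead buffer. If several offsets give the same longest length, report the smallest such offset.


Try each offset into the search buffer:
  offset=1 (pos 4, char 'a'): match length 1
  offset=2 (pos 3, char 'a'): match length 1
  offset=3 (pos 2, char 'd'): match length 0
  offset=4 (pos 1, char 'a'): match length 3
  offset=5 (pos 0, char 'd'): match length 0
Longest match has length 3 at offset 4.
next_char = character at position 5 + 3 = 8 -> 'd'

Best match: offset=4, length=3 (matching 'ada' starting at position 1)
LZ77 triple: (4, 3, 'd')


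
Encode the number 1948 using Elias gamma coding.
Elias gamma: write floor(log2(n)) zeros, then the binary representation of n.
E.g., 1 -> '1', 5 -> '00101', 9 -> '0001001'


num_bits = floor(log2(1948)) + 1 = 11
leading_zeros = num_bits - 1 = 10
binary(1948) = 11110011100

Elias gamma(1948) = '0000000000' + '11110011100' = 000000000011110011100 (21 bits)


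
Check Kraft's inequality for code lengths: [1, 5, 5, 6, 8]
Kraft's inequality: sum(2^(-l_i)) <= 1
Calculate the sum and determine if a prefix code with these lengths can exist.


Sum = 2^(-1) + 2^(-5) + 2^(-5) + 2^(-6) + 2^(-8)
    = 0.5 + 0.03125 + 0.03125 + 0.015625 + 0.00390625
    = 149/256 = 0.58203125
Since 0.58203125 <= 1, Kraft's inequality IS satisfied.
A prefix code with these lengths CAN exist.

Kraft sum = 0.58203125. Satisfied.


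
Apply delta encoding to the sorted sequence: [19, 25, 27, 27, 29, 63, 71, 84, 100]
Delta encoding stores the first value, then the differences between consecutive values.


First value: 19
Deltas:
  25 - 19 = 6
  27 - 25 = 2
  27 - 27 = 0
  29 - 27 = 2
  63 - 29 = 34
  71 - 63 = 8
  84 - 71 = 13
  100 - 84 = 16


Delta encoded: [19, 6, 2, 0, 2, 34, 8, 13, 16]


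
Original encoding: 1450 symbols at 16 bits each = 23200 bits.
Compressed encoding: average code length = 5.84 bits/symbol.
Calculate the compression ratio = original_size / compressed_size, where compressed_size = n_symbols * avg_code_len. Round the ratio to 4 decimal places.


original_size = n_symbols * orig_bits = 1450 * 16 = 23200 bits
compressed_size = n_symbols * avg_code_len = 1450 * 5.84 = 8468.0 bits
ratio = original_size / compressed_size = 23200 / 8468.0 = 2.7397

Compression ratio = 2.7397


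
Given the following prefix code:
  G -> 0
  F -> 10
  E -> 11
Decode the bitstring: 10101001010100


Decoding step by step:
Bits 10 -> F
Bits 10 -> F
Bits 10 -> F
Bits 0 -> G
Bits 10 -> F
Bits 10 -> F
Bits 10 -> F
Bits 0 -> G


Decoded message: FFFGFFFG


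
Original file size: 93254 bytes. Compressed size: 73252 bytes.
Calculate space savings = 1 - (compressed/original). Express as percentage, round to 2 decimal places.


ratio = compressed/original = 73252/93254 = 0.785511
savings = 1 - ratio = 1 - 0.785511 = 0.214489
as a percentage: 0.214489 * 100 = 21.45%

Space savings = 1 - 73252/93254 = 21.45%


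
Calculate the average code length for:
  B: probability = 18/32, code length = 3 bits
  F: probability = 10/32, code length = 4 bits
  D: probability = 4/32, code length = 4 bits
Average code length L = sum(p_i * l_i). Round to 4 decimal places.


Weighted contributions p_i * l_i:
  B: (18/32) * 3 = 54/32
  F: (10/32) * 4 = 40/32
  D: (4/32) * 4 = 16/32
Sum = (54 + 40 + 16)/32 = 110/32

L = 110/32 = 3.4375 bits/symbol


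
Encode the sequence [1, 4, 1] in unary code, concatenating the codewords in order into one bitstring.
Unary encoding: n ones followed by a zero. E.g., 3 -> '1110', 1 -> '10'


Encode each number as n ones followed by a terminating 0:
  1 -> 10 (2 bits)
  4 -> 11110 (5 bits)
  1 -> 10 (2 bits)
Total length = 2 + 5 + 2 = 9 bits.

Unary([1, 4, 1]) = 101111010 (9 bits)


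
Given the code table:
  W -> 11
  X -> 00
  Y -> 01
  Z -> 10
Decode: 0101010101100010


Decoding:
01 -> Y
01 -> Y
01 -> Y
01 -> Y
01 -> Y
10 -> Z
00 -> X
10 -> Z


Result: YYYYYZXZ


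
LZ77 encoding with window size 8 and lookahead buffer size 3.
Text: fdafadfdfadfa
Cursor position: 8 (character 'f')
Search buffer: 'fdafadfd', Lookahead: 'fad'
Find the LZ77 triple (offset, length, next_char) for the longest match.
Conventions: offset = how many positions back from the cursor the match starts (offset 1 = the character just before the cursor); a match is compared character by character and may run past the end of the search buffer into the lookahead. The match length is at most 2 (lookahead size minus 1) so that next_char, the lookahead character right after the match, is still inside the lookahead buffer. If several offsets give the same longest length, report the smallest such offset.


Try each offset into the search buffer:
  offset=1 (pos 7, char 'd'): match length 0
  offset=2 (pos 6, char 'f'): match length 1
  offset=3 (pos 5, char 'd'): match length 0
  offset=4 (pos 4, char 'a'): match length 0
  offset=5 (pos 3, char 'f'): match length 2
  offset=6 (pos 2, char 'a'): match length 0
  offset=7 (pos 1, char 'd'): match length 0
  offset=8 (pos 0, char 'f'): match length 1
Longest match has length 2 at offset 5.
next_char = character at position 8 + 2 = 10 -> 'd'

Best match: offset=5, length=2 (matching 'fa' starting at position 3)
LZ77 triple: (5, 2, 'd')


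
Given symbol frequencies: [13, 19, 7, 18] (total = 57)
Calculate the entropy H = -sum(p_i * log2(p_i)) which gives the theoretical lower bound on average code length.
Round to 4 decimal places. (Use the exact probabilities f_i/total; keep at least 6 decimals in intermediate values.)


Per-symbol terms -p_i * log2(p_i) with p_i = f_i/57:
  p = 13/57 = 0.228070: log2(p) = -2.132450, -p*log2(p) = 0.486348
  p = 19/57 = 0.333333: log2(p) = -1.584963, -p*log2(p) = 0.528321
  p = 7/57 = 0.122807: log2(p) = -3.025535, -p*log2(p) = 0.371557
  p = 18/57 = 0.315789: log2(p) = -1.662965, -p*log2(p) = 0.525147
H = 0.486348 + 0.528321 + 0.371557 + 0.525147 = 1.911373

H = 1.9114 bits/symbol


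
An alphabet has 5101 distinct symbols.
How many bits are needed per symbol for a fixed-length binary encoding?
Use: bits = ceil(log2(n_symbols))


log2(5101) = 12.3166
Bracket: 2^12 = 4096 < 5101 <= 2^13 = 8192
So ceil(log2(5101)) = 13

bits = ceil(log2(5101)) = ceil(12.3166) = 13 bits


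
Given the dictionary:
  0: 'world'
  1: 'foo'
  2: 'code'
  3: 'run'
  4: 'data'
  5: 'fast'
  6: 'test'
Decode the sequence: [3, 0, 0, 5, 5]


Look up each index in the dictionary:
  3 -> 'run'
  0 -> 'world'
  0 -> 'world'
  5 -> 'fast'
  5 -> 'fast'

Decoded: "run world world fast fast"


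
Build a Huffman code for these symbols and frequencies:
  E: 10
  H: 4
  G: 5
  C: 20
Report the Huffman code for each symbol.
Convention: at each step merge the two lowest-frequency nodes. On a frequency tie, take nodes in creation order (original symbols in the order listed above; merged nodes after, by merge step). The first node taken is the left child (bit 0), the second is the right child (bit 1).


Huffman tree construction:
Step 1: Merge H(4) + G(5) = 9
Step 2: Merge (H+G)(9) + E(10) = 19
Step 3: Merge ((H+G)+E)(19) + C(20) = 39
Read each symbol's code off the tree from the root (left child = 0, right child = 1).

Codes:
  E: 01 (length 2)
  H: 000 (length 3)
  G: 001 (length 3)
  C: 1 (length 1)
Average code length: 67/39 = 1.7179 bits/symbol


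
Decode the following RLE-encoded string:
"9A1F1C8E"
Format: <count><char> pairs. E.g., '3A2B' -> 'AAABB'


Expanding each <count><char> pair:
  9A -> 'AAAAAAAAA'
  1F -> 'F'
  1C -> 'C'
  8E -> 'EEEEEEEE'

Decoded = AAAAAAAAAFCEEEEEEEE


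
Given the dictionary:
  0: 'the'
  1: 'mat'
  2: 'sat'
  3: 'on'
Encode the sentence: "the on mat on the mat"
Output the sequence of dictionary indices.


Look up each word in the dictionary:
  'the' -> 0
  'on' -> 3
  'mat' -> 1
  'on' -> 3
  'the' -> 0
  'mat' -> 1

Encoded: [0, 3, 1, 3, 0, 1]


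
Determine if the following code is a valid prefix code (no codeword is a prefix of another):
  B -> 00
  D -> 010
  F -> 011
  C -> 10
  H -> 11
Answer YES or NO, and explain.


Checking each pair (does one codeword prefix another?):
  B='00' vs D='010': no prefix
  B='00' vs F='011': no prefix
  B='00' vs C='10': no prefix
  B='00' vs H='11': no prefix
  D='010' vs B='00': no prefix
  D='010' vs F='011': no prefix
  D='010' vs C='10': no prefix
  D='010' vs H='11': no prefix
  F='011' vs B='00': no prefix
  F='011' vs D='010': no prefix
  F='011' vs C='10': no prefix
  F='011' vs H='11': no prefix
  C='10' vs B='00': no prefix
  C='10' vs D='010': no prefix
  C='10' vs F='011': no prefix
  C='10' vs H='11': no prefix
  H='11' vs B='00': no prefix
  H='11' vs D='010': no prefix
  H='11' vs F='011': no prefix
  H='11' vs C='10': no prefix
No violation found over all pairs.

YES -- this is a valid prefix code. No codeword is a prefix of any other codeword.


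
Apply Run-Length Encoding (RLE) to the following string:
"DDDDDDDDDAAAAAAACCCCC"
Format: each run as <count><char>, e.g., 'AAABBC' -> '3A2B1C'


Scanning runs left to right:
  i=0: run of 'D' x 9 -> '9D'
  i=9: run of 'A' x 7 -> '7A'
  i=16: run of 'C' x 5 -> '5C'

RLE = 9D7A5C


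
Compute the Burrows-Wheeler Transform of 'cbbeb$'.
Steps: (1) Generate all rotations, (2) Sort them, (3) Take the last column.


Rotations (sorted):
  0: $cbbeb -> last char: b
  1: b$cbbe -> last char: e
  2: bbeb$c -> last char: c
  3: beb$cb -> last char: b
  4: cbbeb$ -> last char: $
  5: eb$cbb -> last char: b


BWT = becb$b


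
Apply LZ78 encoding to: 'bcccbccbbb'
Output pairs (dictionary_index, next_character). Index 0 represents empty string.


LZ78 encoding steps:
Dictionary: {0: ''}
Step 1: w='' (idx 0), next='b' -> output (0, 'b'), add 'b' as idx 1
Step 2: w='' (idx 0), next='c' -> output (0, 'c'), add 'c' as idx 2
Step 3: w='c' (idx 2), next='c' -> output (2, 'c'), add 'cc' as idx 3
Step 4: w='b' (idx 1), next='c' -> output (1, 'c'), add 'bc' as idx 4
Step 5: w='c' (idx 2), next='b' -> output (2, 'b'), add 'cb' as idx 5
Step 6: w='b' (idx 1), next='b' -> output (1, 'b'), add 'bb' as idx 6


Encoded: [(0, 'b'), (0, 'c'), (2, 'c'), (1, 'c'), (2, 'b'), (1, 'b')]


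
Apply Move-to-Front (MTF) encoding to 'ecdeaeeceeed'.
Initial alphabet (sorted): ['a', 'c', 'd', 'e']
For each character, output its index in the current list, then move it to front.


MTF encoding:
'e': index 3 in ['a', 'c', 'd', 'e'] -> ['e', 'a', 'c', 'd']
'c': index 2 in ['e', 'a', 'c', 'd'] -> ['c', 'e', 'a', 'd']
'd': index 3 in ['c', 'e', 'a', 'd'] -> ['d', 'c', 'e', 'a']
'e': index 2 in ['d', 'c', 'e', 'a'] -> ['e', 'd', 'c', 'a']
'a': index 3 in ['e', 'd', 'c', 'a'] -> ['a', 'e', 'd', 'c']
'e': index 1 in ['a', 'e', 'd', 'c'] -> ['e', 'a', 'd', 'c']
'e': index 0 in ['e', 'a', 'd', 'c'] -> ['e', 'a', 'd', 'c']
'c': index 3 in ['e', 'a', 'd', 'c'] -> ['c', 'e', 'a', 'd']
'e': index 1 in ['c', 'e', 'a', 'd'] -> ['e', 'c', 'a', 'd']
'e': index 0 in ['e', 'c', 'a', 'd'] -> ['e', 'c', 'a', 'd']
'e': index 0 in ['e', 'c', 'a', 'd'] -> ['e', 'c', 'a', 'd']
'd': index 3 in ['e', 'c', 'a', 'd'] -> ['d', 'e', 'c', 'a']


Output: [3, 2, 3, 2, 3, 1, 0, 3, 1, 0, 0, 3]


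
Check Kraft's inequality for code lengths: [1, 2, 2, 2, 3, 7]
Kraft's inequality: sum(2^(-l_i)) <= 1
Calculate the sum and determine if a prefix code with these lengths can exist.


Sum = 2^(-1) + 2^(-2) + 2^(-2) + 2^(-2) + 2^(-3) + 2^(-7)
    = 0.5 + 0.25 + 0.25 + 0.25 + 0.125 + 0.0078125
    = 177/128 = 1.3828125
Since 1.3828125 > 1, Kraft's inequality is NOT satisfied.
A prefix code with these lengths CANNOT exist.

Kraft sum = 1.3828125. Not satisfied.


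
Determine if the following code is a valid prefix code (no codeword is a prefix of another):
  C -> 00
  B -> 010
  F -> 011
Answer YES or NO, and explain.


Checking each pair (does one codeword prefix another?):
  C='00' vs B='010': no prefix
  C='00' vs F='011': no prefix
  B='010' vs C='00': no prefix
  B='010' vs F='011': no prefix
  F='011' vs C='00': no prefix
  F='011' vs B='010': no prefix
No violation found over all pairs.

YES -- this is a valid prefix code. No codeword is a prefix of any other codeword.


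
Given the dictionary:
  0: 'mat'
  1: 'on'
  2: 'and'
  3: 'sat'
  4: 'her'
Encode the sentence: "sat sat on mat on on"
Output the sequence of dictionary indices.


Look up each word in the dictionary:
  'sat' -> 3
  'sat' -> 3
  'on' -> 1
  'mat' -> 0
  'on' -> 1
  'on' -> 1

Encoded: [3, 3, 1, 0, 1, 1]


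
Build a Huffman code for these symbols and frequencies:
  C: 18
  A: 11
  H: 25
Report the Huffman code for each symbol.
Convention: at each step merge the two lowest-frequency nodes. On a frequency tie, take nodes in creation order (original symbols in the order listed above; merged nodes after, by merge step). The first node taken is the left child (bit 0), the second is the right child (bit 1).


Huffman tree construction:
Step 1: Merge A(11) + C(18) = 29
Step 2: Merge H(25) + (A+C)(29) = 54
Read each symbol's code off the tree from the root (left child = 0, right child = 1).

Codes:
  C: 11 (length 2)
  A: 10 (length 2)
  H: 0 (length 1)
Average code length: 83/54 = 1.5370 bits/symbol


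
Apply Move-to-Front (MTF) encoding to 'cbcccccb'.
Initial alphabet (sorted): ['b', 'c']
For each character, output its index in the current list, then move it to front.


MTF encoding:
'c': index 1 in ['b', 'c'] -> ['c', 'b']
'b': index 1 in ['c', 'b'] -> ['b', 'c']
'c': index 1 in ['b', 'c'] -> ['c', 'b']
'c': index 0 in ['c', 'b'] -> ['c', 'b']
'c': index 0 in ['c', 'b'] -> ['c', 'b']
'c': index 0 in ['c', 'b'] -> ['c', 'b']
'c': index 0 in ['c', 'b'] -> ['c', 'b']
'b': index 1 in ['c', 'b'] -> ['b', 'c']


Output: [1, 1, 1, 0, 0, 0, 0, 1]


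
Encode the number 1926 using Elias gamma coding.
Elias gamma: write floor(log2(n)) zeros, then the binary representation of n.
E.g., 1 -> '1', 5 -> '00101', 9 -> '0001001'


num_bits = floor(log2(1926)) + 1 = 11
leading_zeros = num_bits - 1 = 10
binary(1926) = 11110000110

Elias gamma(1926) = '0000000000' + '11110000110' = 000000000011110000110 (21 bits)


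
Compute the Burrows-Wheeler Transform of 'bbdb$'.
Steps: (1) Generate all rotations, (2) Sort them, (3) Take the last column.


Rotations (sorted):
  0: $bbdb -> last char: b
  1: b$bbd -> last char: d
  2: bbdb$ -> last char: $
  3: bdb$b -> last char: b
  4: db$bb -> last char: b


BWT = bd$bb


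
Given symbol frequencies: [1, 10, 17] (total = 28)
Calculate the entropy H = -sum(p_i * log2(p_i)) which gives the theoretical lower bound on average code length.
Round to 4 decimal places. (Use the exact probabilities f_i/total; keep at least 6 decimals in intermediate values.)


Per-symbol terms -p_i * log2(p_i) with p_i = f_i/28:
  p = 1/28 = 0.035714: log2(p) = -4.807355, -p*log2(p) = 0.171691
  p = 10/28 = 0.357143: log2(p) = -1.485427, -p*log2(p) = 0.530510
  p = 17/28 = 0.607143: log2(p) = -0.719892, -p*log2(p) = 0.437077
H = 0.171691 + 0.530510 + 0.437077 = 1.139278

H = 1.1393 bits/symbol


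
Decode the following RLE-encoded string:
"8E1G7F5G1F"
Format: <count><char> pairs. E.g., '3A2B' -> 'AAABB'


Expanding each <count><char> pair:
  8E -> 'EEEEEEEE'
  1G -> 'G'
  7F -> 'FFFFFFF'
  5G -> 'GGGGG'
  1F -> 'F'

Decoded = EEEEEEEEGFFFFFFFGGGGGF


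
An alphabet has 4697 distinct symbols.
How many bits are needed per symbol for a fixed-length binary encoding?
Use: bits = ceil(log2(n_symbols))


log2(4697) = 12.1975
Bracket: 2^12 = 4096 < 4697 <= 2^13 = 8192
So ceil(log2(4697)) = 13

bits = ceil(log2(4697)) = ceil(12.1975) = 13 bits


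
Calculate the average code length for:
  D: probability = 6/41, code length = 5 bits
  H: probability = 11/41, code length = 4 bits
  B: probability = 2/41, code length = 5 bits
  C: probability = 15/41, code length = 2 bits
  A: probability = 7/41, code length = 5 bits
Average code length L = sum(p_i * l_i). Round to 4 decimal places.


Weighted contributions p_i * l_i:
  D: (6/41) * 5 = 30/41
  H: (11/41) * 4 = 44/41
  B: (2/41) * 5 = 10/41
  C: (15/41) * 2 = 30/41
  A: (7/41) * 5 = 35/41
Sum = (30 + 44 + 10 + 30 + 35)/41 = 149/41

L = 149/41 = 3.6341 bits/symbol


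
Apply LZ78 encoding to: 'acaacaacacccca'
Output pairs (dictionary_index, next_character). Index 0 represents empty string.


LZ78 encoding steps:
Dictionary: {0: ''}
Step 1: w='' (idx 0), next='a' -> output (0, 'a'), add 'a' as idx 1
Step 2: w='' (idx 0), next='c' -> output (0, 'c'), add 'c' as idx 2
Step 3: w='a' (idx 1), next='a' -> output (1, 'a'), add 'aa' as idx 3
Step 4: w='c' (idx 2), next='a' -> output (2, 'a'), add 'ca' as idx 4
Step 5: w='a' (idx 1), next='c' -> output (1, 'c'), add 'ac' as idx 5
Step 6: w='ac' (idx 5), next='c' -> output (5, 'c'), add 'acc' as idx 6
Step 7: w='c' (idx 2), next='c' -> output (2, 'c'), add 'cc' as idx 7
Step 8: w='a' (idx 1), end of input -> output (1, '')


Encoded: [(0, 'a'), (0, 'c'), (1, 'a'), (2, 'a'), (1, 'c'), (5, 'c'), (2, 'c'), (1, '')]


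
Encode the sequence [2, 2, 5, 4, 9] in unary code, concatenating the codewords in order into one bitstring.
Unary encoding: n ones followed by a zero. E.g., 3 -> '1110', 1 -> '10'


Encode each number as n ones followed by a terminating 0:
  2 -> 110 (3 bits)
  2 -> 110 (3 bits)
  5 -> 111110 (6 bits)
  4 -> 11110 (5 bits)
  9 -> 1111111110 (10 bits)
Total length = 3 + 3 + 6 + 5 + 10 = 27 bits.

Unary([2, 2, 5, 4, 9]) = 110110111110111101111111110 (27 bits)


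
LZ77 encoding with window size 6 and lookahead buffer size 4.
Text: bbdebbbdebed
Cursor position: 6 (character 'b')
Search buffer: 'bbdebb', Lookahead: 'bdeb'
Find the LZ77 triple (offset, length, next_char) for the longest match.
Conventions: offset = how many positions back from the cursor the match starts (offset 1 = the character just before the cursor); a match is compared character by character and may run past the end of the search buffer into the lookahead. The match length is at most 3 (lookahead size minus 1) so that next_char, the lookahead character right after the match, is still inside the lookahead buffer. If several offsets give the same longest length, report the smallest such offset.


Try each offset into the search buffer:
  offset=1 (pos 5, char 'b'): match length 1
  offset=2 (pos 4, char 'b'): match length 1
  offset=3 (pos 3, char 'e'): match length 0
  offset=4 (pos 2, char 'd'): match length 0
  offset=5 (pos 1, char 'b'): match length 3
  offset=6 (pos 0, char 'b'): match length 1
Longest match has length 3 at offset 5.
next_char = character at position 6 + 3 = 9 -> 'b'

Best match: offset=5, length=3 (matching 'bde' starting at position 1)
LZ77 triple: (5, 3, 'b')


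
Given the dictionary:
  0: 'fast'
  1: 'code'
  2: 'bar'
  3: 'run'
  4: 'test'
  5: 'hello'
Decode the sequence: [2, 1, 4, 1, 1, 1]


Look up each index in the dictionary:
  2 -> 'bar'
  1 -> 'code'
  4 -> 'test'
  1 -> 'code'
  1 -> 'code'
  1 -> 'code'

Decoded: "bar code test code code code"


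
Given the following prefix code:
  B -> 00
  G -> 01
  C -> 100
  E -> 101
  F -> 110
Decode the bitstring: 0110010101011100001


Decoding step by step:
Bits 01 -> G
Bits 100 -> C
Bits 101 -> E
Bits 01 -> G
Bits 01 -> G
Bits 110 -> F
Bits 00 -> B
Bits 01 -> G


Decoded message: GCEGGFBG


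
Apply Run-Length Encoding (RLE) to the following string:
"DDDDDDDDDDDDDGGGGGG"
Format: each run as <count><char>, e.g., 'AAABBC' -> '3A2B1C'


Scanning runs left to right:
  i=0: run of 'D' x 13 -> '13D'
  i=13: run of 'G' x 6 -> '6G'

RLE = 13D6G


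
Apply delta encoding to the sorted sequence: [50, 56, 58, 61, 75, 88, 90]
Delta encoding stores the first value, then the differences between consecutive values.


First value: 50
Deltas:
  56 - 50 = 6
  58 - 56 = 2
  61 - 58 = 3
  75 - 61 = 14
  88 - 75 = 13
  90 - 88 = 2


Delta encoded: [50, 6, 2, 3, 14, 13, 2]


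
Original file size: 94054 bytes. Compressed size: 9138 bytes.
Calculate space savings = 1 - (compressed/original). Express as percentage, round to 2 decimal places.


ratio = compressed/original = 9138/94054 = 0.097157
savings = 1 - ratio = 1 - 0.097157 = 0.902843
as a percentage: 0.902843 * 100 = 90.28%

Space savings = 1 - 9138/94054 = 90.28%


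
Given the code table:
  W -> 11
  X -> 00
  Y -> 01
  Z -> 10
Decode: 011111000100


Decoding:
01 -> Y
11 -> W
11 -> W
00 -> X
01 -> Y
00 -> X


Result: YWWXYX


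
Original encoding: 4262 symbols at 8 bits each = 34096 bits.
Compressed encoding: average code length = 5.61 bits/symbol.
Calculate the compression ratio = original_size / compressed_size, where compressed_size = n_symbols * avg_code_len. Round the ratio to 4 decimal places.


original_size = n_symbols * orig_bits = 4262 * 8 = 34096 bits
compressed_size = n_symbols * avg_code_len = 4262 * 5.61 = 23909.82 bits
ratio = original_size / compressed_size = 34096 / 23909.82 = 1.426

Compression ratio = 1.426
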